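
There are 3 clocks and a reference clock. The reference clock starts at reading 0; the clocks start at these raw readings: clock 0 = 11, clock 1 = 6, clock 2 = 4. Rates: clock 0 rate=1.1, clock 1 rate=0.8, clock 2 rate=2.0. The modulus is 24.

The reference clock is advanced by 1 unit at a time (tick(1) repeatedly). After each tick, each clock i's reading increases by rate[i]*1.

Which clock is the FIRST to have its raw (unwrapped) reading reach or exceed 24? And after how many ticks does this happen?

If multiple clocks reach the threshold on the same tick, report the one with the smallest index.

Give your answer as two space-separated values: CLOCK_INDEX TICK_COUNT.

Answer: 2 10

Derivation:
clock 0: start=11, rate=1.1, needs 24-11 = 13; ticks = ceil(13/1.1) = ceil(11.8182) = 12; reading at tick 12 = 11 + 1.1*12 = 24.2000
clock 1: start=6, rate=0.8, needs 24-6 = 18; ticks = ceil(18/0.8) = ceil(22.5000) = 23; reading at tick 23 = 6 + 0.8*23 = 24.4000
clock 2: start=4, rate=2.0, needs 24-4 = 20; ticks = ceil(20/2.0) = ceil(10.0000) = 10; reading at tick 10 = 4 + 2.0*10 = 24.0000
Minimum tick count = 10; winners = [2]; smallest index = 2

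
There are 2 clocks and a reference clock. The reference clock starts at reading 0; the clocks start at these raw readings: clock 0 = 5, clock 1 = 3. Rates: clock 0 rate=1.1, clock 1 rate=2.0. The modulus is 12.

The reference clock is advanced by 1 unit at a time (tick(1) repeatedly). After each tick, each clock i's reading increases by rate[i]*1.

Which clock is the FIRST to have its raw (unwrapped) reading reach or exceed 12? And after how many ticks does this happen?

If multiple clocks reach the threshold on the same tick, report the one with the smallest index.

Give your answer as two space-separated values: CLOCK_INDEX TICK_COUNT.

Answer: 1 5

Derivation:
clock 0: start=5, rate=1.1, needs 12-5 = 7; ticks = ceil(7/1.1) = ceil(6.3636) = 7; reading at tick 7 = 5 + 1.1*7 = 12.7000
clock 1: start=3, rate=2.0, needs 12-3 = 9; ticks = ceil(9/2.0) = ceil(4.5000) = 5; reading at tick 5 = 3 + 2.0*5 = 13.0000
Minimum tick count = 5; winners = [1]; smallest index = 1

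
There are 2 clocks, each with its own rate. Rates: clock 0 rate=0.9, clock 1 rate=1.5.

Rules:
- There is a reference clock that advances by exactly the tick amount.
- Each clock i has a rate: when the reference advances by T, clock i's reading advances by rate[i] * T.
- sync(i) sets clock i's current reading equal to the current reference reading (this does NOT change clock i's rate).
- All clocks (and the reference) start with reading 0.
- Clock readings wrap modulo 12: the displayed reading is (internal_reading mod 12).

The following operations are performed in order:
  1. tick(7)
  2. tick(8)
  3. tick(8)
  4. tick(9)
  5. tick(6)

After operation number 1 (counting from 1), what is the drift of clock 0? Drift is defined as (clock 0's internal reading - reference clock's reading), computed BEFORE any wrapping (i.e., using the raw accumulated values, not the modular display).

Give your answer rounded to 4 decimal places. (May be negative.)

Answer: -0.7000

Derivation:
After op 1 tick(7): ref=7.0000 raw=[6.3000 10.5000]
Drift of clock 0 after op 1: 6.3000 - 7.0000 = -0.7000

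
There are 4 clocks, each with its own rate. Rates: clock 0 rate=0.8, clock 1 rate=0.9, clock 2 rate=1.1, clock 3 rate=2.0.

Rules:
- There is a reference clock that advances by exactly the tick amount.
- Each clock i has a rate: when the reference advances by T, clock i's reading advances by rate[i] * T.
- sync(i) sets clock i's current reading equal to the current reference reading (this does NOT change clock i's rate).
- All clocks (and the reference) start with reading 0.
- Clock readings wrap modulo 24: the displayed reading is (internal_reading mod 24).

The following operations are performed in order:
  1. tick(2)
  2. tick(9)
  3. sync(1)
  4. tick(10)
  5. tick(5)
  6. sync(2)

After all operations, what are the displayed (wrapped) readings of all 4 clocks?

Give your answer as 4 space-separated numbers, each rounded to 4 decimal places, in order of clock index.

After op 1 tick(2): ref=2.0000 raw=[1.6000 1.8000 2.2000 4.0000]
After op 2 tick(9): ref=11.0000 raw=[8.8000 9.9000 12.1000 22.0000]
After op 3 sync(1): ref=11.0000 raw=[8.8000 11.0000 12.1000 22.0000]
After op 4 tick(10): ref=21.0000 raw=[16.8000 20.0000 23.1000 42.0000]
After op 5 tick(5): ref=26.0000 raw=[20.8000 24.5000 28.6000 52.0000]
After op 6 sync(2): ref=26.0000 raw=[20.8000 24.5000 26.0000 52.0000]
Wrap final raw readings (mod 24): 20.8000 mod 24 = 20.8000; 24.5000 mod 24 = 0.5000; 26.0000 mod 24 = 2.0000; 52.0000 mod 24 = 4.0000

Answer: 20.8000 0.5000 2.0000 4.0000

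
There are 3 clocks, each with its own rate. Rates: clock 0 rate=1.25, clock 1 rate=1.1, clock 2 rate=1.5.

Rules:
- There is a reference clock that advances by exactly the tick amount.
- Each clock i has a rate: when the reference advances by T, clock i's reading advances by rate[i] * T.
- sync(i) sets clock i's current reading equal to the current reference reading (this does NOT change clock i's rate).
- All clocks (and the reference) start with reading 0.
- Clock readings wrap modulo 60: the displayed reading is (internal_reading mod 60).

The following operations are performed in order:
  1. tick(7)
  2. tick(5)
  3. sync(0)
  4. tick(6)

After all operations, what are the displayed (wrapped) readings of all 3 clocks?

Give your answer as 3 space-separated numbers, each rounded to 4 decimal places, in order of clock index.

After op 1 tick(7): ref=7.0000 raw=[8.7500 7.7000 10.5000]
After op 2 tick(5): ref=12.0000 raw=[15.0000 13.2000 18.0000]
After op 3 sync(0): ref=12.0000 raw=[12.0000 13.2000 18.0000]
After op 4 tick(6): ref=18.0000 raw=[19.5000 19.8000 27.0000]
Wrap final raw readings (mod 60): 19.5000 mod 60 = 19.5000; 19.8000 mod 60 = 19.8000; 27.0000 mod 60 = 27.0000

Answer: 19.5000 19.8000 27.0000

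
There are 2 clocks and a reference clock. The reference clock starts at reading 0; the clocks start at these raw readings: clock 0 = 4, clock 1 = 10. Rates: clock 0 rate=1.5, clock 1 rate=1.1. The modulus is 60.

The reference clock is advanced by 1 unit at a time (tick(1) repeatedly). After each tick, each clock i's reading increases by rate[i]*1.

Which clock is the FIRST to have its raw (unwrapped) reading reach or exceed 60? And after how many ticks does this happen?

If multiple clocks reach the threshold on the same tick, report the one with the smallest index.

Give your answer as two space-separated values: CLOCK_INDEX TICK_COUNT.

clock 0: start=4, rate=1.5, needs 60-4 = 56; ticks = ceil(56/1.5) = ceil(37.3333) = 38; reading at tick 38 = 4 + 1.5*38 = 61.0000
clock 1: start=10, rate=1.1, needs 60-10 = 50; ticks = ceil(50/1.1) = ceil(45.4545) = 46; reading at tick 46 = 10 + 1.1*46 = 60.6000
Minimum tick count = 38; winners = [0]; smallest index = 0

Answer: 0 38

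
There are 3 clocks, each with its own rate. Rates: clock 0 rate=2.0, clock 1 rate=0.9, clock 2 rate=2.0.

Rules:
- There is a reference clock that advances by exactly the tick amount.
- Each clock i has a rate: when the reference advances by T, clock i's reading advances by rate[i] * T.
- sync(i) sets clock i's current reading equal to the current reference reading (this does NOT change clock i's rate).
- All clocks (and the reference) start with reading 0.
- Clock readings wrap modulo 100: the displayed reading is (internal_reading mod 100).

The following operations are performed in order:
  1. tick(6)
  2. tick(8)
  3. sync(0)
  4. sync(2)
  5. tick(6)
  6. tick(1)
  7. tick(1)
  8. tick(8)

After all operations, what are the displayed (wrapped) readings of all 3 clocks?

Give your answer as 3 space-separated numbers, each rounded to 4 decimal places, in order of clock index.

Answer: 46.0000 27.0000 46.0000

Derivation:
After op 1 tick(6): ref=6.0000 raw=[12.0000 5.4000 12.0000]
After op 2 tick(8): ref=14.0000 raw=[28.0000 12.6000 28.0000]
After op 3 sync(0): ref=14.0000 raw=[14.0000 12.6000 28.0000]
After op 4 sync(2): ref=14.0000 raw=[14.0000 12.6000 14.0000]
After op 5 tick(6): ref=20.0000 raw=[26.0000 18.0000 26.0000]
After op 6 tick(1): ref=21.0000 raw=[28.0000 18.9000 28.0000]
After op 7 tick(1): ref=22.0000 raw=[30.0000 19.8000 30.0000]
After op 8 tick(8): ref=30.0000 raw=[46.0000 27.0000 46.0000]
Wrap final raw readings (mod 100): 46.0000 mod 100 = 46.0000; 27.0000 mod 100 = 27.0000; 46.0000 mod 100 = 46.0000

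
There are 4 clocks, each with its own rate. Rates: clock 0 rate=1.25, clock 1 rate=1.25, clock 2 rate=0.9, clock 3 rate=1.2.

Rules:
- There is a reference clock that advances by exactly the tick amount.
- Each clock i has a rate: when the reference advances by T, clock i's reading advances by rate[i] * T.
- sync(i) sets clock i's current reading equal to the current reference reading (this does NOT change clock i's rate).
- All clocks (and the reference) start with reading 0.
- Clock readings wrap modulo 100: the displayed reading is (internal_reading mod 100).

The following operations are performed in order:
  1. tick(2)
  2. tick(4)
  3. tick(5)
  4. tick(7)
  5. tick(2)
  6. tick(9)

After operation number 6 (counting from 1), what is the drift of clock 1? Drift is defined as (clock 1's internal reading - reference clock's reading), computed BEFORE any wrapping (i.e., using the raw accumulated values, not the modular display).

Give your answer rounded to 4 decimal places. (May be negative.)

After op 1 tick(2): ref=2.0000 raw=[2.5000 2.5000 1.8000 2.4000]
After op 2 tick(4): ref=6.0000 raw=[7.5000 7.5000 5.4000 7.2000]
After op 3 tick(5): ref=11.0000 raw=[13.7500 13.7500 9.9000 13.2000]
After op 4 tick(7): ref=18.0000 raw=[22.5000 22.5000 16.2000 21.6000]
After op 5 tick(2): ref=20.0000 raw=[25.0000 25.0000 18.0000 24.0000]
After op 6 tick(9): ref=29.0000 raw=[36.2500 36.2500 26.1000 34.8000]
Drift of clock 1 after op 6: 36.2500 - 29.0000 = 7.2500

Answer: 7.2500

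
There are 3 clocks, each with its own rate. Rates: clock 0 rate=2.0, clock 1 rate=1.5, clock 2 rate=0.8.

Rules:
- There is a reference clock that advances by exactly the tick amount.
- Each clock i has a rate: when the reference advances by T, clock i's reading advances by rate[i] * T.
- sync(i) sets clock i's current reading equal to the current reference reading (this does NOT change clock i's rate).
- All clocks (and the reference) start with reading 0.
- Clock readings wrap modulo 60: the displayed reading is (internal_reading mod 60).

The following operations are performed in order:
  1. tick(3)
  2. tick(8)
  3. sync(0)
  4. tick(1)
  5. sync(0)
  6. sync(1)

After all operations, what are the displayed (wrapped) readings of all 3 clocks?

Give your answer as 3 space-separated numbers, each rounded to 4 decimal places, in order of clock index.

Answer: 12.0000 12.0000 9.6000

Derivation:
After op 1 tick(3): ref=3.0000 raw=[6.0000 4.5000 2.4000]
After op 2 tick(8): ref=11.0000 raw=[22.0000 16.5000 8.8000]
After op 3 sync(0): ref=11.0000 raw=[11.0000 16.5000 8.8000]
After op 4 tick(1): ref=12.0000 raw=[13.0000 18.0000 9.6000]
After op 5 sync(0): ref=12.0000 raw=[12.0000 18.0000 9.6000]
After op 6 sync(1): ref=12.0000 raw=[12.0000 12.0000 9.6000]
Wrap final raw readings (mod 60): 12.0000 mod 60 = 12.0000; 12.0000 mod 60 = 12.0000; 9.6000 mod 60 = 9.6000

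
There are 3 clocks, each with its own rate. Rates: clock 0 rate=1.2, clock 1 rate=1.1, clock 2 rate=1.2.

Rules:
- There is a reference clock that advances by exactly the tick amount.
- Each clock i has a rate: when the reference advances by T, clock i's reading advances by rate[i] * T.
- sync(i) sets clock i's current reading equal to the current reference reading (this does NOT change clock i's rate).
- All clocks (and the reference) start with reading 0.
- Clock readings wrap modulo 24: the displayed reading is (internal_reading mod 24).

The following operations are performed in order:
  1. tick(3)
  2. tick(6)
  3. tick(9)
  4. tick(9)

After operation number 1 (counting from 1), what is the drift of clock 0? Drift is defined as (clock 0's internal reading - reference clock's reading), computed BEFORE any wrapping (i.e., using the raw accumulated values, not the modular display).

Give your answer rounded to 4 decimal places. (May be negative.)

After op 1 tick(3): ref=3.0000 raw=[3.6000 3.3000 3.6000]
Drift of clock 0 after op 1: 3.6000 - 3.0000 = 0.6000

Answer: 0.6000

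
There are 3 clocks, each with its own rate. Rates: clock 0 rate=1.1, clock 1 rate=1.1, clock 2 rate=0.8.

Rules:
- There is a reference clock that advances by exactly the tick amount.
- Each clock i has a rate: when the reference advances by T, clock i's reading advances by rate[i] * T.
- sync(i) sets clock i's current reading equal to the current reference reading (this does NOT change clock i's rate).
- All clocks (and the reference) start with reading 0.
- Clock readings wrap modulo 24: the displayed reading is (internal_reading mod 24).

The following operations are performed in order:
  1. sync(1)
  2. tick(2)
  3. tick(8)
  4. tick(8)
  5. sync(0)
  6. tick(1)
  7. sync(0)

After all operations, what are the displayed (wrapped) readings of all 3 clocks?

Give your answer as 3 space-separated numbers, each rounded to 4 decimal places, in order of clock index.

After op 1 sync(1): ref=0.0000 raw=[0.0000 0.0000 0.0000]
After op 2 tick(2): ref=2.0000 raw=[2.2000 2.2000 1.6000]
After op 3 tick(8): ref=10.0000 raw=[11.0000 11.0000 8.0000]
After op 4 tick(8): ref=18.0000 raw=[19.8000 19.8000 14.4000]
After op 5 sync(0): ref=18.0000 raw=[18.0000 19.8000 14.4000]
After op 6 tick(1): ref=19.0000 raw=[19.1000 20.9000 15.2000]
After op 7 sync(0): ref=19.0000 raw=[19.0000 20.9000 15.2000]
Wrap final raw readings (mod 24): 19.0000 mod 24 = 19.0000; 20.9000 mod 24 = 20.9000; 15.2000 mod 24 = 15.2000

Answer: 19.0000 20.9000 15.2000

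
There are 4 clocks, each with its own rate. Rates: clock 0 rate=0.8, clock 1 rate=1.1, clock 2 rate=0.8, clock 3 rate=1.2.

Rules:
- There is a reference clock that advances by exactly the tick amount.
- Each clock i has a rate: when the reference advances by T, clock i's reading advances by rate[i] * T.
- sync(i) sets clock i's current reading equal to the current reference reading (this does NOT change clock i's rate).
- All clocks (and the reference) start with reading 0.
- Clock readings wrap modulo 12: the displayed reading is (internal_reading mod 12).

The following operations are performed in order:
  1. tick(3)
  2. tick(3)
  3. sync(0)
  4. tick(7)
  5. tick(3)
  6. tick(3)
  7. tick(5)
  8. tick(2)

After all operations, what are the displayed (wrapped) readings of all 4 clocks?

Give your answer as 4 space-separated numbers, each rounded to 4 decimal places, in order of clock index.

Answer: 10.0000 4.6000 8.8000 7.2000

Derivation:
After op 1 tick(3): ref=3.0000 raw=[2.4000 3.3000 2.4000 3.6000]
After op 2 tick(3): ref=6.0000 raw=[4.8000 6.6000 4.8000 7.2000]
After op 3 sync(0): ref=6.0000 raw=[6.0000 6.6000 4.8000 7.2000]
After op 4 tick(7): ref=13.0000 raw=[11.6000 14.3000 10.4000 15.6000]
After op 5 tick(3): ref=16.0000 raw=[14.0000 17.6000 12.8000 19.2000]
After op 6 tick(3): ref=19.0000 raw=[16.4000 20.9000 15.2000 22.8000]
After op 7 tick(5): ref=24.0000 raw=[20.4000 26.4000 19.2000 28.8000]
After op 8 tick(2): ref=26.0000 raw=[22.0000 28.6000 20.8000 31.2000]
Wrap final raw readings (mod 12): 22.0000 mod 12 = 10.0000; 28.6000 mod 12 = 4.6000; 20.8000 mod 12 = 8.8000; 31.2000 mod 12 = 7.2000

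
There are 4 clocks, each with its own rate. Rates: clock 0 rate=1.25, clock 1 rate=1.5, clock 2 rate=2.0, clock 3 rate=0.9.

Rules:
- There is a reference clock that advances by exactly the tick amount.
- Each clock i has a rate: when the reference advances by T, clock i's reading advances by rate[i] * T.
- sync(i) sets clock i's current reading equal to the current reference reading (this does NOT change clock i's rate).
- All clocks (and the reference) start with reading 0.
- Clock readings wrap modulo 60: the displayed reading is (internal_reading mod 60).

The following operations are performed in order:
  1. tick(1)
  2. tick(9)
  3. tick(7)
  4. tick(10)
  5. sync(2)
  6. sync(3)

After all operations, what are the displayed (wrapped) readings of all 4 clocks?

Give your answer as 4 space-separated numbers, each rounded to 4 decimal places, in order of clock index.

After op 1 tick(1): ref=1.0000 raw=[1.2500 1.5000 2.0000 0.9000]
After op 2 tick(9): ref=10.0000 raw=[12.5000 15.0000 20.0000 9.0000]
After op 3 tick(7): ref=17.0000 raw=[21.2500 25.5000 34.0000 15.3000]
After op 4 tick(10): ref=27.0000 raw=[33.7500 40.5000 54.0000 24.3000]
After op 5 sync(2): ref=27.0000 raw=[33.7500 40.5000 27.0000 24.3000]
After op 6 sync(3): ref=27.0000 raw=[33.7500 40.5000 27.0000 27.0000]
Wrap final raw readings (mod 60): 33.7500 mod 60 = 33.7500; 40.5000 mod 60 = 40.5000; 27.0000 mod 60 = 27.0000; 27.0000 mod 60 = 27.0000

Answer: 33.7500 40.5000 27.0000 27.0000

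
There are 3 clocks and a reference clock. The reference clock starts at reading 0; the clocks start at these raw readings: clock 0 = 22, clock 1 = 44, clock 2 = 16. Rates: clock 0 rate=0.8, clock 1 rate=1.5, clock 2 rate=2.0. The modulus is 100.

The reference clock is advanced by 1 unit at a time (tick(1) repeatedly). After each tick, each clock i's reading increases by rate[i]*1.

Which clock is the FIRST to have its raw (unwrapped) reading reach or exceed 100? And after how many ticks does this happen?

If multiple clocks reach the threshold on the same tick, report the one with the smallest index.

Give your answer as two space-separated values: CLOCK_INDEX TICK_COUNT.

Answer: 1 38

Derivation:
clock 0: start=22, rate=0.8, needs 100-22 = 78; ticks = ceil(78/0.8) = ceil(97.5000) = 98; reading at tick 98 = 22 + 0.8*98 = 100.4000
clock 1: start=44, rate=1.5, needs 100-44 = 56; ticks = ceil(56/1.5) = ceil(37.3333) = 38; reading at tick 38 = 44 + 1.5*38 = 101.0000
clock 2: start=16, rate=2.0, needs 100-16 = 84; ticks = ceil(84/2.0) = ceil(42.0000) = 42; reading at tick 42 = 16 + 2.0*42 = 100.0000
Minimum tick count = 38; winners = [1]; smallest index = 1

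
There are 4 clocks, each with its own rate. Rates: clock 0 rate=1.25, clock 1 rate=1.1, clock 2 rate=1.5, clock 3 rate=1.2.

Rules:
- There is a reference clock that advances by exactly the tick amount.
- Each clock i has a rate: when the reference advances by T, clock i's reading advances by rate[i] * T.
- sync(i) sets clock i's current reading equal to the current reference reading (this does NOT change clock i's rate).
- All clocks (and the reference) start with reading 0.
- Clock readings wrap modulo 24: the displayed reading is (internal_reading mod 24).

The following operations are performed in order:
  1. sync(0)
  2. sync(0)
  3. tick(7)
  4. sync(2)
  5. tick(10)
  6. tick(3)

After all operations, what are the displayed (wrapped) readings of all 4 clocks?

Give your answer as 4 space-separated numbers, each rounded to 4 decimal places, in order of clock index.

Answer: 1.0000 22.0000 2.5000 0.0000

Derivation:
After op 1 sync(0): ref=0.0000 raw=[0.0000 0.0000 0.0000 0.0000]
After op 2 sync(0): ref=0.0000 raw=[0.0000 0.0000 0.0000 0.0000]
After op 3 tick(7): ref=7.0000 raw=[8.7500 7.7000 10.5000 8.4000]
After op 4 sync(2): ref=7.0000 raw=[8.7500 7.7000 7.0000 8.4000]
After op 5 tick(10): ref=17.0000 raw=[21.2500 18.7000 22.0000 20.4000]
After op 6 tick(3): ref=20.0000 raw=[25.0000 22.0000 26.5000 24.0000]
Wrap final raw readings (mod 24): 25.0000 mod 24 = 1.0000; 22.0000 mod 24 = 22.0000; 26.5000 mod 24 = 2.5000; 24.0000 mod 24 = 0.0000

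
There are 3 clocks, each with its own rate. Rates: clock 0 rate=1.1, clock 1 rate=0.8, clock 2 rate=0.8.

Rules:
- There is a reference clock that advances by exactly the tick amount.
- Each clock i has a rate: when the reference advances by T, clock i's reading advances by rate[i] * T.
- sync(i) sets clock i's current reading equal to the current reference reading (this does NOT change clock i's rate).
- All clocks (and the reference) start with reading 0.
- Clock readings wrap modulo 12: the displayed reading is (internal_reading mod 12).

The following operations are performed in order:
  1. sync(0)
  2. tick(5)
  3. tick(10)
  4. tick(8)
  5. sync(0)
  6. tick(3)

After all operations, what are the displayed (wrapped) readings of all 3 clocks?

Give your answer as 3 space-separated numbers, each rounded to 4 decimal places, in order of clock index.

Answer: 2.3000 8.8000 8.8000

Derivation:
After op 1 sync(0): ref=0.0000 raw=[0.0000 0.0000 0.0000]
After op 2 tick(5): ref=5.0000 raw=[5.5000 4.0000 4.0000]
After op 3 tick(10): ref=15.0000 raw=[16.5000 12.0000 12.0000]
After op 4 tick(8): ref=23.0000 raw=[25.3000 18.4000 18.4000]
After op 5 sync(0): ref=23.0000 raw=[23.0000 18.4000 18.4000]
After op 6 tick(3): ref=26.0000 raw=[26.3000 20.8000 20.8000]
Wrap final raw readings (mod 12): 26.3000 mod 12 = 2.3000; 20.8000 mod 12 = 8.8000; 20.8000 mod 12 = 8.8000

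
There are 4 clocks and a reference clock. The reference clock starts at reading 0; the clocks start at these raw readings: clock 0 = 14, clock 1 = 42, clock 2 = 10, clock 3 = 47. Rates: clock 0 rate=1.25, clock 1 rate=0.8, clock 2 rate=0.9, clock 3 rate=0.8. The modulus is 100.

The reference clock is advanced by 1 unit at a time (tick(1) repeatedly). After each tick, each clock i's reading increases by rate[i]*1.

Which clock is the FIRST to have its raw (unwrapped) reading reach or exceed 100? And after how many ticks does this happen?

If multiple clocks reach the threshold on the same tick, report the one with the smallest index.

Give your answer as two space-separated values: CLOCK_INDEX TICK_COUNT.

Answer: 3 67

Derivation:
clock 0: start=14, rate=1.25, needs 100-14 = 86; ticks = ceil(86/1.25) = ceil(68.8000) = 69; reading at tick 69 = 14 + 1.25*69 = 100.2500
clock 1: start=42, rate=0.8, needs 100-42 = 58; ticks = ceil(58/0.8) = ceil(72.5000) = 73; reading at tick 73 = 42 + 0.8*73 = 100.4000
clock 2: start=10, rate=0.9, needs 100-10 = 90; ticks = ceil(90/0.9) = ceil(100.0000) = 100; reading at tick 100 = 10 + 0.9*100 = 100.0000
clock 3: start=47, rate=0.8, needs 100-47 = 53; ticks = ceil(53/0.8) = ceil(66.2500) = 67; reading at tick 67 = 47 + 0.8*67 = 100.6000
Minimum tick count = 67; winners = [3]; smallest index = 3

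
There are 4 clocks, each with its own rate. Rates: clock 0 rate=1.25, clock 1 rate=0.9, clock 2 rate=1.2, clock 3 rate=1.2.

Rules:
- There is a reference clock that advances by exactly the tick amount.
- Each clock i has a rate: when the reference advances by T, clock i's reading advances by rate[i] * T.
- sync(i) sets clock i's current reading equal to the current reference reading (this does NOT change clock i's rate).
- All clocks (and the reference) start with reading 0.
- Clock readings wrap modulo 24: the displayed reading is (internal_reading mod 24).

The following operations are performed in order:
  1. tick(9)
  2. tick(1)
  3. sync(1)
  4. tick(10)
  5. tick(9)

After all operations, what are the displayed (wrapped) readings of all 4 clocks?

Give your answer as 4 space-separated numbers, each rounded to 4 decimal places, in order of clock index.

Answer: 12.2500 3.1000 10.8000 10.8000

Derivation:
After op 1 tick(9): ref=9.0000 raw=[11.2500 8.1000 10.8000 10.8000]
After op 2 tick(1): ref=10.0000 raw=[12.5000 9.0000 12.0000 12.0000]
After op 3 sync(1): ref=10.0000 raw=[12.5000 10.0000 12.0000 12.0000]
After op 4 tick(10): ref=20.0000 raw=[25.0000 19.0000 24.0000 24.0000]
After op 5 tick(9): ref=29.0000 raw=[36.2500 27.1000 34.8000 34.8000]
Wrap final raw readings (mod 24): 36.2500 mod 24 = 12.2500; 27.1000 mod 24 = 3.1000; 34.8000 mod 24 = 10.8000; 34.8000 mod 24 = 10.8000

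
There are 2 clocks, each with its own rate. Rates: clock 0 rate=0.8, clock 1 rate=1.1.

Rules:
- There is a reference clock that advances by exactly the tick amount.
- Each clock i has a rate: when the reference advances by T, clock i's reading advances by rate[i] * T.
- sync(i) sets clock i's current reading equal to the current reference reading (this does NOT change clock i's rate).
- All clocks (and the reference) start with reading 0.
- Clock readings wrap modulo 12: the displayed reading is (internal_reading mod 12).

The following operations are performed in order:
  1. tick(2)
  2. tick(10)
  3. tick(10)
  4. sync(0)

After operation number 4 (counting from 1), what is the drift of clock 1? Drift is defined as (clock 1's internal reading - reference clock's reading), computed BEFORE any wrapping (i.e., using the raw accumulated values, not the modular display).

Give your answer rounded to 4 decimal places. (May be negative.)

After op 1 tick(2): ref=2.0000 raw=[1.6000 2.2000]
After op 2 tick(10): ref=12.0000 raw=[9.6000 13.2000]
After op 3 tick(10): ref=22.0000 raw=[17.6000 24.2000]
After op 4 sync(0): ref=22.0000 raw=[22.0000 24.2000]
Drift of clock 1 after op 4: 24.2000 - 22.0000 = 2.2000

Answer: 2.2000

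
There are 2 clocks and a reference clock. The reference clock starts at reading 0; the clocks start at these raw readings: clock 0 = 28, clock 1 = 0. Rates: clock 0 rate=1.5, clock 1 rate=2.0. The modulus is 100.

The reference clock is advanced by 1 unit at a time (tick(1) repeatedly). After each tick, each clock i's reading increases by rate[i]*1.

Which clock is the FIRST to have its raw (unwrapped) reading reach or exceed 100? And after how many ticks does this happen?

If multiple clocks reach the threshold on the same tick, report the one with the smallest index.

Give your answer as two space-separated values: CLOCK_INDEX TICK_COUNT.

clock 0: start=28, rate=1.5, needs 100-28 = 72; ticks = ceil(72/1.5) = ceil(48.0000) = 48; reading at tick 48 = 28 + 1.5*48 = 100.0000
clock 1: start=0, rate=2.0, needs 100-0 = 100; ticks = ceil(100/2.0) = ceil(50.0000) = 50; reading at tick 50 = 0 + 2.0*50 = 100.0000
Minimum tick count = 48; winners = [0]; smallest index = 0

Answer: 0 48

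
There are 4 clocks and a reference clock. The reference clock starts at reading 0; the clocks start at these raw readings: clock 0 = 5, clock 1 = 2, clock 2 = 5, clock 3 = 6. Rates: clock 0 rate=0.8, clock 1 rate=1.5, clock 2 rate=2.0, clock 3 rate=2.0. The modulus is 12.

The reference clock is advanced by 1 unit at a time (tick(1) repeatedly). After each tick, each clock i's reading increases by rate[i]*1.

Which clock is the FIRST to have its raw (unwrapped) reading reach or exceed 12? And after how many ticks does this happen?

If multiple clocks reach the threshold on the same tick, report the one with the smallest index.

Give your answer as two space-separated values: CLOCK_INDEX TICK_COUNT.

Answer: 3 3

Derivation:
clock 0: start=5, rate=0.8, needs 12-5 = 7; ticks = ceil(7/0.8) = ceil(8.7500) = 9; reading at tick 9 = 5 + 0.8*9 = 12.2000
clock 1: start=2, rate=1.5, needs 12-2 = 10; ticks = ceil(10/1.5) = ceil(6.6667) = 7; reading at tick 7 = 2 + 1.5*7 = 12.5000
clock 2: start=5, rate=2.0, needs 12-5 = 7; ticks = ceil(7/2.0) = ceil(3.5000) = 4; reading at tick 4 = 5 + 2.0*4 = 13.0000
clock 3: start=6, rate=2.0, needs 12-6 = 6; ticks = ceil(6/2.0) = ceil(3.0000) = 3; reading at tick 3 = 6 + 2.0*3 = 12.0000
Minimum tick count = 3; winners = [3]; smallest index = 3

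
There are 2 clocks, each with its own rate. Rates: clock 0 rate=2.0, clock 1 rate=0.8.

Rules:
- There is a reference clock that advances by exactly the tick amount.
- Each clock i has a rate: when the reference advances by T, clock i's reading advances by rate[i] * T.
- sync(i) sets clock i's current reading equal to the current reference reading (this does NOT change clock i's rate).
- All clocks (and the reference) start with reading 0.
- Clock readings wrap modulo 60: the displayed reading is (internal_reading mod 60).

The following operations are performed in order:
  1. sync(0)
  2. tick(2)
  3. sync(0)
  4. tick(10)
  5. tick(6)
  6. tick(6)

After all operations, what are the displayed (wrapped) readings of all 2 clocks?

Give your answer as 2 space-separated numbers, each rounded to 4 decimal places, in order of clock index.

Answer: 46.0000 19.2000

Derivation:
After op 1 sync(0): ref=0.0000 raw=[0.0000 0.0000]
After op 2 tick(2): ref=2.0000 raw=[4.0000 1.6000]
After op 3 sync(0): ref=2.0000 raw=[2.0000 1.6000]
After op 4 tick(10): ref=12.0000 raw=[22.0000 9.6000]
After op 5 tick(6): ref=18.0000 raw=[34.0000 14.4000]
After op 6 tick(6): ref=24.0000 raw=[46.0000 19.2000]
Wrap final raw readings (mod 60): 46.0000 mod 60 = 46.0000; 19.2000 mod 60 = 19.2000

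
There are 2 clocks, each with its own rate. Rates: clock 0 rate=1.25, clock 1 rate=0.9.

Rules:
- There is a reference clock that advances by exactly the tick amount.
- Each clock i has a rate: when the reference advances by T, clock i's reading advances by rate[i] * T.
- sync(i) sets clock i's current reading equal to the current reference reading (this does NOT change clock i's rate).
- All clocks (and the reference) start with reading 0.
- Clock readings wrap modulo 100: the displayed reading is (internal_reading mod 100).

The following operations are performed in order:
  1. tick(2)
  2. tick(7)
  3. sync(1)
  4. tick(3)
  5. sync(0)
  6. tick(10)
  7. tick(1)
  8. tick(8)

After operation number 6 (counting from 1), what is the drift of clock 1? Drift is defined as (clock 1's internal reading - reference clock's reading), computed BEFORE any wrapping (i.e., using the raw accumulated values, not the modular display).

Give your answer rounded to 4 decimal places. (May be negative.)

After op 1 tick(2): ref=2.0000 raw=[2.5000 1.8000]
After op 2 tick(7): ref=9.0000 raw=[11.2500 8.1000]
After op 3 sync(1): ref=9.0000 raw=[11.2500 9.0000]
After op 4 tick(3): ref=12.0000 raw=[15.0000 11.7000]
After op 5 sync(0): ref=12.0000 raw=[12.0000 11.7000]
After op 6 tick(10): ref=22.0000 raw=[24.5000 20.7000]
Drift of clock 1 after op 6: 20.7000 - 22.0000 = -1.3000

Answer: -1.3000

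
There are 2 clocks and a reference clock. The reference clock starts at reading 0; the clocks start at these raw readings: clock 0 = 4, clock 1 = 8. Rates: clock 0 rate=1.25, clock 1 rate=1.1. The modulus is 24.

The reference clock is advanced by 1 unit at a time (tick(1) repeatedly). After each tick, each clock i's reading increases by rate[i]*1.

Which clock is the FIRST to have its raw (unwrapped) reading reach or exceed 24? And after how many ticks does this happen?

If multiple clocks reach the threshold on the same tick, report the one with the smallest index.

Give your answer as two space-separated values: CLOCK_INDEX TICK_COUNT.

clock 0: start=4, rate=1.25, needs 24-4 = 20; ticks = ceil(20/1.25) = ceil(16.0000) = 16; reading at tick 16 = 4 + 1.25*16 = 24.0000
clock 1: start=8, rate=1.1, needs 24-8 = 16; ticks = ceil(16/1.1) = ceil(14.5455) = 15; reading at tick 15 = 8 + 1.1*15 = 24.5000
Minimum tick count = 15; winners = [1]; smallest index = 1

Answer: 1 15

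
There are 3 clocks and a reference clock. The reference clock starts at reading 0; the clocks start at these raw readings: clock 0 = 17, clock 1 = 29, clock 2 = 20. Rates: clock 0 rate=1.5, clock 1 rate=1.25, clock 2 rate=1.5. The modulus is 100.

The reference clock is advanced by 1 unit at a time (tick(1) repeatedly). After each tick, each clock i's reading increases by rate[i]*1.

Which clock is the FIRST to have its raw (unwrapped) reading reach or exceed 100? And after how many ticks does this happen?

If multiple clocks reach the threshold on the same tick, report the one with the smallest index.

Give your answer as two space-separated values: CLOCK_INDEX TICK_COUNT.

Answer: 2 54

Derivation:
clock 0: start=17, rate=1.5, needs 100-17 = 83; ticks = ceil(83/1.5) = ceil(55.3333) = 56; reading at tick 56 = 17 + 1.5*56 = 101.0000
clock 1: start=29, rate=1.25, needs 100-29 = 71; ticks = ceil(71/1.25) = ceil(56.8000) = 57; reading at tick 57 = 29 + 1.25*57 = 100.2500
clock 2: start=20, rate=1.5, needs 100-20 = 80; ticks = ceil(80/1.5) = ceil(53.3333) = 54; reading at tick 54 = 20 + 1.5*54 = 101.0000
Minimum tick count = 54; winners = [2]; smallest index = 2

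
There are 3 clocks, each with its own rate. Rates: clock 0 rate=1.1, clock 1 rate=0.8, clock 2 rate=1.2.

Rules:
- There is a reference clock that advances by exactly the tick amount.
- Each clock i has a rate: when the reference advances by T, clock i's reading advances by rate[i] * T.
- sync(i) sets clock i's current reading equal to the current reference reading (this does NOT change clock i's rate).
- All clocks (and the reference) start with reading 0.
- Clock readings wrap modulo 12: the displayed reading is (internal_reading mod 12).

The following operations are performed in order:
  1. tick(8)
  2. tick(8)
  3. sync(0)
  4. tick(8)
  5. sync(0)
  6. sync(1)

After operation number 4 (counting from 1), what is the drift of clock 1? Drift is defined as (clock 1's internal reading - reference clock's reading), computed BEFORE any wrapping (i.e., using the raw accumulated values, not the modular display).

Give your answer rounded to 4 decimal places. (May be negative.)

Answer: -4.8000

Derivation:
After op 1 tick(8): ref=8.0000 raw=[8.8000 6.4000 9.6000]
After op 2 tick(8): ref=16.0000 raw=[17.6000 12.8000 19.2000]
After op 3 sync(0): ref=16.0000 raw=[16.0000 12.8000 19.2000]
After op 4 tick(8): ref=24.0000 raw=[24.8000 19.2000 28.8000]
Drift of clock 1 after op 4: 19.2000 - 24.0000 = -4.8000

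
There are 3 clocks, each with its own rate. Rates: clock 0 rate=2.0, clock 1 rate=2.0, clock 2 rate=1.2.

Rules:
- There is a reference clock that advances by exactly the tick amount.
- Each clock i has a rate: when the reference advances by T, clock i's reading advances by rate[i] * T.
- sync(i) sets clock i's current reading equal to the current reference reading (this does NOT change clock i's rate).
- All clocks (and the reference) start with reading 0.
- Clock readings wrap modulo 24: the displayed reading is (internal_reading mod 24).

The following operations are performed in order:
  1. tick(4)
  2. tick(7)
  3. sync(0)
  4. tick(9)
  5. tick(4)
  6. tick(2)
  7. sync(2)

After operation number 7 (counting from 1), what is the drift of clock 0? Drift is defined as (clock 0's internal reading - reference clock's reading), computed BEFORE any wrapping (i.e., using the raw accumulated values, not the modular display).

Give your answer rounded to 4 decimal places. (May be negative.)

Answer: 15.0000

Derivation:
After op 1 tick(4): ref=4.0000 raw=[8.0000 8.0000 4.8000]
After op 2 tick(7): ref=11.0000 raw=[22.0000 22.0000 13.2000]
After op 3 sync(0): ref=11.0000 raw=[11.0000 22.0000 13.2000]
After op 4 tick(9): ref=20.0000 raw=[29.0000 40.0000 24.0000]
After op 5 tick(4): ref=24.0000 raw=[37.0000 48.0000 28.8000]
After op 6 tick(2): ref=26.0000 raw=[41.0000 52.0000 31.2000]
After op 7 sync(2): ref=26.0000 raw=[41.0000 52.0000 26.0000]
Drift of clock 0 after op 7: 41.0000 - 26.0000 = 15.0000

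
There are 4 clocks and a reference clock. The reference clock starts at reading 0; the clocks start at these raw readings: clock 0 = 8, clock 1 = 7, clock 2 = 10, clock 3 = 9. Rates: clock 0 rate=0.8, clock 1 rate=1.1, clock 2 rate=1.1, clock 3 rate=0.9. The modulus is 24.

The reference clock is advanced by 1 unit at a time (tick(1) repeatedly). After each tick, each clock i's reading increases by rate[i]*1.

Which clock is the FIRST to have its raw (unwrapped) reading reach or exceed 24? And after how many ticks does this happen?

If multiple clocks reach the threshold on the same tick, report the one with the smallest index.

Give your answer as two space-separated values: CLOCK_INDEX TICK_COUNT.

Answer: 2 13

Derivation:
clock 0: start=8, rate=0.8, needs 24-8 = 16; ticks = ceil(16/0.8) = ceil(20.0000) = 20; reading at tick 20 = 8 + 0.8*20 = 24.0000
clock 1: start=7, rate=1.1, needs 24-7 = 17; ticks = ceil(17/1.1) = ceil(15.4545) = 16; reading at tick 16 = 7 + 1.1*16 = 24.6000
clock 2: start=10, rate=1.1, needs 24-10 = 14; ticks = ceil(14/1.1) = ceil(12.7273) = 13; reading at tick 13 = 10 + 1.1*13 = 24.3000
clock 3: start=9, rate=0.9, needs 24-9 = 15; ticks = ceil(15/0.9) = ceil(16.6667) = 17; reading at tick 17 = 9 + 0.9*17 = 24.3000
Minimum tick count = 13; winners = [2]; smallest index = 2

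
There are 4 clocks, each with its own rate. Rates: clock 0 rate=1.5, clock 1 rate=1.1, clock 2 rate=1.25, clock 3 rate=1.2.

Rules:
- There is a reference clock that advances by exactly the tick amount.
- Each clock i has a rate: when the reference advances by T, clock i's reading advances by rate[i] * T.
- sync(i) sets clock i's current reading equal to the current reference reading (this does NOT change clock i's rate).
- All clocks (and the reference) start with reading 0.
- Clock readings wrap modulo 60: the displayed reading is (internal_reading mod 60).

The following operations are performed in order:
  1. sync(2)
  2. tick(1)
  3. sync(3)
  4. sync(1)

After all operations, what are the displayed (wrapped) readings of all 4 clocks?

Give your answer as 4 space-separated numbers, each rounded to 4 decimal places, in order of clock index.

After op 1 sync(2): ref=0.0000 raw=[0.0000 0.0000 0.0000 0.0000]
After op 2 tick(1): ref=1.0000 raw=[1.5000 1.1000 1.2500 1.2000]
After op 3 sync(3): ref=1.0000 raw=[1.5000 1.1000 1.2500 1.0000]
After op 4 sync(1): ref=1.0000 raw=[1.5000 1.0000 1.2500 1.0000]
Wrap final raw readings (mod 60): 1.5000 mod 60 = 1.5000; 1.0000 mod 60 = 1.0000; 1.2500 mod 60 = 1.2500; 1.0000 mod 60 = 1.0000

Answer: 1.5000 1.0000 1.2500 1.0000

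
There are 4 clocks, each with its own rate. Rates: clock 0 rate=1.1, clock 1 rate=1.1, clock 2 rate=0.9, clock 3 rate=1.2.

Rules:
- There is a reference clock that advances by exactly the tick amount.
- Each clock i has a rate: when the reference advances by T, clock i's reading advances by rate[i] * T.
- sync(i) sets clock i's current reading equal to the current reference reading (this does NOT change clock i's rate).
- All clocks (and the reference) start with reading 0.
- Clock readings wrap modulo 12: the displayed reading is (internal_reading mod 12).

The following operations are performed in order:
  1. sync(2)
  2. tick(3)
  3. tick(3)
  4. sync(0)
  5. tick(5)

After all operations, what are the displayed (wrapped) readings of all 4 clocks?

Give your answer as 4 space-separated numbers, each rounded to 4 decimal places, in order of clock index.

After op 1 sync(2): ref=0.0000 raw=[0.0000 0.0000 0.0000 0.0000]
After op 2 tick(3): ref=3.0000 raw=[3.3000 3.3000 2.7000 3.6000]
After op 3 tick(3): ref=6.0000 raw=[6.6000 6.6000 5.4000 7.2000]
After op 4 sync(0): ref=6.0000 raw=[6.0000 6.6000 5.4000 7.2000]
After op 5 tick(5): ref=11.0000 raw=[11.5000 12.1000 9.9000 13.2000]
Wrap final raw readings (mod 12): 11.5000 mod 12 = 11.5000; 12.1000 mod 12 = 0.1000; 9.9000 mod 12 = 9.9000; 13.2000 mod 12 = 1.2000

Answer: 11.5000 0.1000 9.9000 1.2000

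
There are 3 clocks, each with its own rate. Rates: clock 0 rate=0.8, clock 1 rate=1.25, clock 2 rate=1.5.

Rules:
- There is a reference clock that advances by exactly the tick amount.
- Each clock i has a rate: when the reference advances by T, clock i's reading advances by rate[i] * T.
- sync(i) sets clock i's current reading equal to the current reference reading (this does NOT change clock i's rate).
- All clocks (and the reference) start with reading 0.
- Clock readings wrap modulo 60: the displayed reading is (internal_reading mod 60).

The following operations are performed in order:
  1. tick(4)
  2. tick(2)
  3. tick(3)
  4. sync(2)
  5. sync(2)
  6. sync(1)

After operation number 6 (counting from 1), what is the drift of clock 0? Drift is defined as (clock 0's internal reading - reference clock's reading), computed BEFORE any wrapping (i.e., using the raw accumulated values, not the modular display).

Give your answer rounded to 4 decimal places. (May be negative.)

After op 1 tick(4): ref=4.0000 raw=[3.2000 5.0000 6.0000]
After op 2 tick(2): ref=6.0000 raw=[4.8000 7.5000 9.0000]
After op 3 tick(3): ref=9.0000 raw=[7.2000 11.2500 13.5000]
After op 4 sync(2): ref=9.0000 raw=[7.2000 11.2500 9.0000]
After op 5 sync(2): ref=9.0000 raw=[7.2000 11.2500 9.0000]
After op 6 sync(1): ref=9.0000 raw=[7.2000 9.0000 9.0000]
Drift of clock 0 after op 6: 7.2000 - 9.0000 = -1.8000

Answer: -1.8000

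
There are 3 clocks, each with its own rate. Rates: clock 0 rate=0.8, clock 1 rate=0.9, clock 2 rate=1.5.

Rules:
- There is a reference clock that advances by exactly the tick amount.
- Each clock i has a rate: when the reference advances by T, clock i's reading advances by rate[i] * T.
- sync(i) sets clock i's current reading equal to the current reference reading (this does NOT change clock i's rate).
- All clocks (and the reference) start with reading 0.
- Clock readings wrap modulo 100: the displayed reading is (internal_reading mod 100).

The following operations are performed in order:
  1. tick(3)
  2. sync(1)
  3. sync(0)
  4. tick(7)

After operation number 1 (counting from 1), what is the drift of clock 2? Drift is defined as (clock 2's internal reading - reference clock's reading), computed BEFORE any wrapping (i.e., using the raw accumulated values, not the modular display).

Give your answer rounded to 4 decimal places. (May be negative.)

After op 1 tick(3): ref=3.0000 raw=[2.4000 2.7000 4.5000]
Drift of clock 2 after op 1: 4.5000 - 3.0000 = 1.5000

Answer: 1.5000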